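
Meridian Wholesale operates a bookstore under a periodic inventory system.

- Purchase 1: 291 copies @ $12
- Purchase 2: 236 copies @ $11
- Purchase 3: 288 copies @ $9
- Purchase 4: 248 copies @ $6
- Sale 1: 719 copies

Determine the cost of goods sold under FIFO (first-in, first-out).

COGS = $7,816

Sale 1 (719) [FIFO — oldest first]: 291 @ $12 + 236 @ $11 + 192 @ $9 = $7,816
Ending inventory: 96 @ $9 + 248 @ $6 = $2,352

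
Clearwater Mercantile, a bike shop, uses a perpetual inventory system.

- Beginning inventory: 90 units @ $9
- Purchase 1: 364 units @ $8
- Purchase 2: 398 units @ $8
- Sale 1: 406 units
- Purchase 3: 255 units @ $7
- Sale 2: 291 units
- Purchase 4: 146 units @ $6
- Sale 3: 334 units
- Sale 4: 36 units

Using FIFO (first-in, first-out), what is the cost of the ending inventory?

Ending inventory = $1,156

Sale 1 (406) [FIFO — oldest first]: 90 @ $9 + 316 @ $8 = $3,338
Sale 2 (291) [FIFO — oldest first]: 48 @ $8 + 243 @ $8 = $2,328
Sale 3 (334) [FIFO — oldest first]: 155 @ $8 + 179 @ $7 = $2,493
Sale 4 (36) [FIFO — oldest first]: 36 @ $7 = $252
Total COGS = $3,338 + $2,328 + $2,493 + $252 = $8,411
Ending inventory: 40 @ $7 + 146 @ $6 = $1,156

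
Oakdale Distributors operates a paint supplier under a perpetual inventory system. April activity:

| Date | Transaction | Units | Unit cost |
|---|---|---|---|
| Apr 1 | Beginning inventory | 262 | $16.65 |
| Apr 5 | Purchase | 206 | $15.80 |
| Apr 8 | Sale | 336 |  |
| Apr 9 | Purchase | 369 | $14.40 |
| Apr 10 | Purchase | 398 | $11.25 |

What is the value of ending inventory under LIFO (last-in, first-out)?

Apr 8, 336 sold [LIFO — newest first]: 206 @ $15.80 + 130 @ $16.65 = $5,419.30
Ending inventory: 132 @ $16.65 + 369 @ $14.40 + 398 @ $11.25 = $11,988.90
Check: goods available $17,408.20 = COGS $5,419.30 + ending $11,988.90

Ending inventory = $11,988.90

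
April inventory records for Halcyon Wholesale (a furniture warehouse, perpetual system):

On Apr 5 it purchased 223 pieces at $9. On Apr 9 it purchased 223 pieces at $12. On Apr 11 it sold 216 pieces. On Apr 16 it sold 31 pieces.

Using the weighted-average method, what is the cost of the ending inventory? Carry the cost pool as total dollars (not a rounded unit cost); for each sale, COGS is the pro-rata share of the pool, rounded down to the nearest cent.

Ending inventory = $2,089.50

After Apr 5: 223 on hand, pool $2,007.00 (≈ $9.0000 each)
After Apr 9: 446 on hand, pool $4,683.00 (≈ $10.5000 each)
Apr 11, sell 216: 216/446 × $4,683.00 → $2,268.00
Apr 16, sell 31: 31/230 × $2,415.00 → $325.50
Total COGS = $2,268.00 + $325.50 = $2,593.50
Ending inventory (cost pool remaining) = $2,089.50
Check: goods available $4,683.00 = COGS $2,593.50 + ending $2,089.50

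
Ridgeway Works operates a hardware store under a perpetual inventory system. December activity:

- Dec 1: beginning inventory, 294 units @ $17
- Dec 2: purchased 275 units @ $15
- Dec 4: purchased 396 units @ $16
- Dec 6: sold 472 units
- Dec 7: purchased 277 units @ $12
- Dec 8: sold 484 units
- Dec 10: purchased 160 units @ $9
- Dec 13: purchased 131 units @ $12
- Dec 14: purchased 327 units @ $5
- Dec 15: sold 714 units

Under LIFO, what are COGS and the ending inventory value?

Dec 6, 472 sold [LIFO — newest first]: 396 @ $16 + 76 @ $15 = $7,476
Dec 8, 484 sold [LIFO — newest first]: 277 @ $12 + 199 @ $15 + 8 @ $17 = $6,445
Dec 15, 714 sold [LIFO — newest first]: 327 @ $5 + 131 @ $12 + 160 @ $9 + 96 @ $17 = $6,279
Total COGS = $7,476 + $6,445 + $6,279 = $20,200
Ending inventory: 190 @ $17 = $3,230
Check: goods available $23,430 = COGS $20,200 + ending $3,230

COGS = $20,200; ending inventory = $3,230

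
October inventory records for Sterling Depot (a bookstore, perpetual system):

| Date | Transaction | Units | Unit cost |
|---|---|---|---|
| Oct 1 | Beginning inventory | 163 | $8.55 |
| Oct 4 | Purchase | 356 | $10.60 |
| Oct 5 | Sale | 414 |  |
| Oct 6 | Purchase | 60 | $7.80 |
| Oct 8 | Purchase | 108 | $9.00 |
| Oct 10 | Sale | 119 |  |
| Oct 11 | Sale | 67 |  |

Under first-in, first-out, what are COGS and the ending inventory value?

Oct 5, 414 sold [FIFO — oldest first]: 163 @ $8.55 + 251 @ $10.60 = $4,054.25
Oct 10, 119 sold [FIFO — oldest first]: 105 @ $10.60 + 14 @ $7.80 = $1,222.20
Oct 11, 67 sold [FIFO — oldest first]: 46 @ $7.80 + 21 @ $9.00 = $547.80
Total COGS = $4,054.25 + $1,222.20 + $547.80 = $5,824.25
Ending inventory: 87 @ $9.00 = $783.00

COGS = $5,824.25; ending inventory = $783.00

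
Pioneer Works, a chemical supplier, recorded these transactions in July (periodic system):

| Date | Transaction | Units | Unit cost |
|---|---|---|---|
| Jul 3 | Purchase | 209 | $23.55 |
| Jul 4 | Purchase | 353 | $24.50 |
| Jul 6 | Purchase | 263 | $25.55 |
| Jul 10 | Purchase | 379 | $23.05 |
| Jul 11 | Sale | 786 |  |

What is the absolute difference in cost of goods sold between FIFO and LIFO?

FIFO COGS: 209 @ $23.55 + 353 @ $24.50 + 224 @ $25.55 = $19,293.65
LIFO COGS: 379 @ $23.05 + 263 @ $25.55 + 144 @ $24.50 = $18,983.60
Difference = |$19,293.65 − $18,983.60| = $310.05

$310.05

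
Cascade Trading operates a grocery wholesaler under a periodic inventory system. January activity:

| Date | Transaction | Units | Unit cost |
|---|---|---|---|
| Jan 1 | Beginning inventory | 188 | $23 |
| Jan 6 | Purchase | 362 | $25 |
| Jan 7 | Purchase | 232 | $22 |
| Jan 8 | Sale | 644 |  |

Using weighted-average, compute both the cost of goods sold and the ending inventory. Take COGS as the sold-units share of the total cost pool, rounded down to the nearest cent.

Jan 8, sell 644: 644/782 × $18,478.00 → $15,217.17
Ending inventory (cost pool remaining) = $3,260.83
Check: goods available $18,478.00 = COGS $15,217.17 + ending $3,260.83

COGS = $15,217.17; ending inventory = $3,260.83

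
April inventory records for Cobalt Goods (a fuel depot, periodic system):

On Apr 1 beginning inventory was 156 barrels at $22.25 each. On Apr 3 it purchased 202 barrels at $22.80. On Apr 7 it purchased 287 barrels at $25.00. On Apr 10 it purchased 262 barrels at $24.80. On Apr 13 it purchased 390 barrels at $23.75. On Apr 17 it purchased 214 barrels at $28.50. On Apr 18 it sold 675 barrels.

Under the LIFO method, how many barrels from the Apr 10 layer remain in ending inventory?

191

Apr 18, 675 sold [LIFO — newest first]: 214 @ $28.50 + 390 @ $23.75 + 71 @ $24.80 = $17,122.30
Ending inventory: 156 @ $22.25 + 202 @ $22.80 + 287 @ $25.00 + 191 @ $24.80 = $19,988.40
Check: goods available $37,110.70 = COGS $17,122.30 + ending $19,988.40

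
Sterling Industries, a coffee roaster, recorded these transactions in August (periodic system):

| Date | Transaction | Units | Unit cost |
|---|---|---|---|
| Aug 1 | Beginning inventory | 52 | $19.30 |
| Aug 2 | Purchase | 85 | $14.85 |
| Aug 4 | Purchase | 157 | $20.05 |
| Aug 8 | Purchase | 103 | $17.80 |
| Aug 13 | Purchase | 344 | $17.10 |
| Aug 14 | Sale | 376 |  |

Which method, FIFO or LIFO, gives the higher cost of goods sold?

FIFO

FIFO COGS: 52 @ $19.30 + 85 @ $14.85 + 157 @ $20.05 + 82 @ $17.80 = $6,873.30
LIFO COGS: 344 @ $17.10 + 32 @ $17.80 = $6,452.00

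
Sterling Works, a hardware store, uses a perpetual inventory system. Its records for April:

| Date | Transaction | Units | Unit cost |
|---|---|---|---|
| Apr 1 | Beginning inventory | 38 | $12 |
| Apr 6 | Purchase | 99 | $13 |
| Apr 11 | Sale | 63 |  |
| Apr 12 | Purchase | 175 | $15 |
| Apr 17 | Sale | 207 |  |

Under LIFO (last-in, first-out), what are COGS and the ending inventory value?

Apr 11, 63 sold [LIFO — newest first]: 63 @ $13 = $819
Apr 17, 207 sold [LIFO — newest first]: 175 @ $15 + 32 @ $13 = $3,041
Total COGS = $819 + $3,041 = $3,860
Ending inventory: 38 @ $12 + 4 @ $13 = $508
Check: goods available $4,368 = COGS $3,860 + ending $508

COGS = $3,860; ending inventory = $508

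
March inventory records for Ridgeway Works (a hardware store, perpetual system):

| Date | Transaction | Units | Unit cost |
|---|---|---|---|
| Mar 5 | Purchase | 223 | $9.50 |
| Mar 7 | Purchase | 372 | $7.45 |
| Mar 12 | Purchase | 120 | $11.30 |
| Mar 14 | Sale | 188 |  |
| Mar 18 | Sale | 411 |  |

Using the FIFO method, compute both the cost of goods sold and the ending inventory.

COGS = $4,935.10; ending inventory = $1,310.80

Mar 14, 188 sold [FIFO — oldest first]: 188 @ $9.50 = $1,786.00
Mar 18, 411 sold [FIFO — oldest first]: 35 @ $9.50 + 372 @ $7.45 + 4 @ $11.30 = $3,149.10
Total COGS = $1,786.00 + $3,149.10 = $4,935.10
Ending inventory: 116 @ $11.30 = $1,310.80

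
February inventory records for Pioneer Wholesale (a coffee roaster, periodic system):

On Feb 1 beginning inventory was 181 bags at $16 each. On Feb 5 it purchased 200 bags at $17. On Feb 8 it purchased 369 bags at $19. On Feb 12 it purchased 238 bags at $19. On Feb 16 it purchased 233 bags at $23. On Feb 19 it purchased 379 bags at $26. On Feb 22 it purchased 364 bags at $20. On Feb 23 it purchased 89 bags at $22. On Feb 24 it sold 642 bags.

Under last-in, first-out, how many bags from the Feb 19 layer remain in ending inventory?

Feb 24, 642 sold [LIFO — newest first]: 89 @ $22 + 364 @ $20 + 189 @ $26 = $14,152
Ending inventory: 181 @ $16 + 200 @ $17 + 369 @ $19 + 238 @ $19 + 233 @ $23 + 190 @ $26 = $28,128

190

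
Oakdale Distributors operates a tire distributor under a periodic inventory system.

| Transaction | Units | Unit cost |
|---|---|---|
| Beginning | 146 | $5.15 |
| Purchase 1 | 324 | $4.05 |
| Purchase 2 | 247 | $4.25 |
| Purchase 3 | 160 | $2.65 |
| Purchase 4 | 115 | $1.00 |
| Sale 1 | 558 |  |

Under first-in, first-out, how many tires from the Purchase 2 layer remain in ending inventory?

Sale 1 (558) [FIFO — oldest first]: 146 @ $5.15 + 324 @ $4.05 + 88 @ $4.25 = $2,438.10
Ending inventory: 159 @ $4.25 + 160 @ $2.65 + 115 @ $1.00 = $1,214.75

159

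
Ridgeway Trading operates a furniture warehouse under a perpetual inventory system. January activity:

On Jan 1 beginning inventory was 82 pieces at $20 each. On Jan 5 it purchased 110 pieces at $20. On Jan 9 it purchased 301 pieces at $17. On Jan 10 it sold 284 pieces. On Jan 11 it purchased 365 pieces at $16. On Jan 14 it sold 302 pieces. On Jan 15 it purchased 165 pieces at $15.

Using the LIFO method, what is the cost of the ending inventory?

Ending inventory = $7,612

Jan 10, 284 sold [LIFO — newest first]: 284 @ $17 = $4,828
Jan 14, 302 sold [LIFO — newest first]: 302 @ $16 = $4,832
Total COGS = $4,828 + $4,832 = $9,660
Ending inventory: 82 @ $20 + 110 @ $20 + 17 @ $17 + 63 @ $16 + 165 @ $15 = $7,612
Check: goods available $17,272 = COGS $9,660 + ending $7,612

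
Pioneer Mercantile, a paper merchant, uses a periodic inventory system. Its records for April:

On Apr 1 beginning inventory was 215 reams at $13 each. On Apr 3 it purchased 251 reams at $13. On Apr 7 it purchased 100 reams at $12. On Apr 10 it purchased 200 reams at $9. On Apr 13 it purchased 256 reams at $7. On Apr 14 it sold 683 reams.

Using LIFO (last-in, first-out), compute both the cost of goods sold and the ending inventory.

Apr 14, 683 sold [LIFO — newest first]: 256 @ $7 + 200 @ $9 + 100 @ $12 + 127 @ $13 = $6,443
Ending inventory: 215 @ $13 + 124 @ $13 = $4,407

COGS = $6,443; ending inventory = $4,407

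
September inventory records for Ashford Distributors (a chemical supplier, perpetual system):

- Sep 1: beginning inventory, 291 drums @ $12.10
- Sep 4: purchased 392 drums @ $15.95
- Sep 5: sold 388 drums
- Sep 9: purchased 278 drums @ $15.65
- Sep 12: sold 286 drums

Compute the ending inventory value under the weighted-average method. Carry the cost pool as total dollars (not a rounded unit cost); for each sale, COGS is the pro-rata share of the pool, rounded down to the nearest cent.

After Sep 1: 291 on hand, pool $3,521.10 (≈ $12.1000 each)
After Sep 4: 683 on hand, pool $9,773.50 (≈ $14.3097 each)
Sep 5, sell 388: 388/683 × $9,773.50 → $5,552.14
After Sep 9: 573 on hand, pool $8,572.06 (≈ $14.9600 each)
Sep 12, sell 286: 286/573 × $8,572.06 → $4,278.55
Total COGS = $5,552.14 + $4,278.55 = $9,830.69
Ending inventory (cost pool remaining) = $4,293.51

Ending inventory = $4,293.51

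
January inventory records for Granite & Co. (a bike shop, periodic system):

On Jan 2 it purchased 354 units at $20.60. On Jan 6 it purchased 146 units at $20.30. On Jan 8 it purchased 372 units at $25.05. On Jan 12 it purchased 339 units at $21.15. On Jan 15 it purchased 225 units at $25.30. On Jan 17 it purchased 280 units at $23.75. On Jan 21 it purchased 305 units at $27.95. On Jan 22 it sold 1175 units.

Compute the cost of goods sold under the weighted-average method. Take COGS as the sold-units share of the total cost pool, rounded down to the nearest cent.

Jan 22, sell 1175: 1175/2021 × $47,611.90 → $27,681.33
Ending inventory (cost pool remaining) = $19,930.57
Check: goods available $47,611.90 = COGS $27,681.33 + ending $19,930.57

COGS = $27,681.33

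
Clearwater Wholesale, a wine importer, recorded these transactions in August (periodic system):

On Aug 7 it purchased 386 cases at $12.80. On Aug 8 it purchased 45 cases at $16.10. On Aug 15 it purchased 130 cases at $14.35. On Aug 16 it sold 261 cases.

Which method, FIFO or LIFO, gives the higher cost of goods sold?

LIFO

FIFO COGS: 261 @ $12.80 = $3,340.80
LIFO COGS: 130 @ $14.35 + 45 @ $16.10 + 86 @ $12.80 = $3,690.80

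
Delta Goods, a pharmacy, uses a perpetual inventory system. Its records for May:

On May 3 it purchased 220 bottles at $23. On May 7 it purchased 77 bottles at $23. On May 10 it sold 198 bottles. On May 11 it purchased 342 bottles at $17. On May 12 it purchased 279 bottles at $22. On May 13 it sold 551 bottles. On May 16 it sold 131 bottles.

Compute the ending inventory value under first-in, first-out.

May 10, 198 sold [FIFO — oldest first]: 198 @ $23 = $4,554
May 13, 551 sold [FIFO — oldest first]: 22 @ $23 + 77 @ $23 + 342 @ $17 + 110 @ $22 = $10,511
May 16, 131 sold [FIFO — oldest first]: 131 @ $22 = $2,882
Total COGS = $4,554 + $10,511 + $2,882 = $17,947
Ending inventory: 38 @ $22 = $836

Ending inventory = $836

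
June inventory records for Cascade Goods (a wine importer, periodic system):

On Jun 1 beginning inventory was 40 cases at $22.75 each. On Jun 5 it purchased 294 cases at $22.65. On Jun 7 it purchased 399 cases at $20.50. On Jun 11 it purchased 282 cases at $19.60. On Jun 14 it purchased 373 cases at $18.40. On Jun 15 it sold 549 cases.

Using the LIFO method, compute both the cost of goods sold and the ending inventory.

COGS = $10,312.80; ending inventory = $17,826.20

Jun 15, 549 sold [LIFO — newest first]: 373 @ $18.40 + 176 @ $19.60 = $10,312.80
Ending inventory: 40 @ $22.75 + 294 @ $22.65 + 399 @ $20.50 + 106 @ $19.60 = $17,826.20
Check: goods available $28,139.00 = COGS $10,312.80 + ending $17,826.20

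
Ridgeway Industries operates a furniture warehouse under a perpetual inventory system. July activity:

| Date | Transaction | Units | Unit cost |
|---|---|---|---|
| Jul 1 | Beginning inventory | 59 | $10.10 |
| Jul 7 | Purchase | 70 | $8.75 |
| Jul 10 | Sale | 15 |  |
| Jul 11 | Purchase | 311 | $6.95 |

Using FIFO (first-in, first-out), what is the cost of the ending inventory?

Ending inventory = $3,218.35

Jul 10, 15 sold [FIFO — oldest first]: 15 @ $10.10 = $151.50
Ending inventory: 44 @ $10.10 + 70 @ $8.75 + 311 @ $6.95 = $3,218.35
Check: goods available $3,369.85 = COGS $151.50 + ending $3,218.35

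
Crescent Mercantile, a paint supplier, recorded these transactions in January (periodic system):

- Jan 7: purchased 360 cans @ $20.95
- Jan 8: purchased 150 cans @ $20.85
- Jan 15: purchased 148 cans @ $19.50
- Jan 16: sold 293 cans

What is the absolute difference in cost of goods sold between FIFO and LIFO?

$229.10

FIFO COGS: 293 @ $20.95 = $6,138.35
LIFO COGS: 148 @ $19.50 + 145 @ $20.85 = $5,909.25
Difference = |$6,138.35 − $5,909.25| = $229.10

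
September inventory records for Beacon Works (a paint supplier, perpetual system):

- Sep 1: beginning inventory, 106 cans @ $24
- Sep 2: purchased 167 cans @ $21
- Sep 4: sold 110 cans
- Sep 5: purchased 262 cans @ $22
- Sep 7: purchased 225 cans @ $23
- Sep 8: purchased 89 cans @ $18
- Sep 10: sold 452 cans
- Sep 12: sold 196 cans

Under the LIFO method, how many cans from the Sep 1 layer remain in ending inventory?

91

Sep 4, 110 sold [LIFO — newest first]: 110 @ $21 = $2,310
Sep 10, 452 sold [LIFO — newest first]: 89 @ $18 + 225 @ $23 + 138 @ $22 = $9,813
Sep 12, 196 sold [LIFO — newest first]: 124 @ $22 + 57 @ $21 + 15 @ $24 = $4,285
Total COGS = $2,310 + $9,813 + $4,285 = $16,408
Ending inventory: 91 @ $24 = $2,184
Check: goods available $18,592 = COGS $16,408 + ending $2,184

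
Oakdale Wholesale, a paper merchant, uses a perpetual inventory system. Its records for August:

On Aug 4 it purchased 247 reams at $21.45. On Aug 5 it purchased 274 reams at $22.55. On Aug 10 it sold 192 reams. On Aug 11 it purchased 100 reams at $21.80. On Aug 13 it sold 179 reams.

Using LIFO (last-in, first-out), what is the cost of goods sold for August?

Aug 10, 192 sold [LIFO — newest first]: 192 @ $22.55 = $4,329.60
Aug 13, 179 sold [LIFO — newest first]: 100 @ $21.80 + 79 @ $22.55 = $3,961.45
Total COGS = $4,329.60 + $3,961.45 = $8,291.05
Ending inventory: 247 @ $21.45 + 3 @ $22.55 = $5,365.80

COGS = $8,291.05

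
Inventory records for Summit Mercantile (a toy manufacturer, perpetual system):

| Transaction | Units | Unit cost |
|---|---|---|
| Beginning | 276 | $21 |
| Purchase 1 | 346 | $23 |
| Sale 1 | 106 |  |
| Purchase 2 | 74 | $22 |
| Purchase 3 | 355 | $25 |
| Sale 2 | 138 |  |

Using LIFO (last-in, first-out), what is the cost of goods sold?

Sale 1 (106) [LIFO — newest first]: 106 @ $23 = $2,438
Sale 2 (138) [LIFO — newest first]: 138 @ $25 = $3,450
Total COGS = $2,438 + $3,450 = $5,888
Ending inventory: 276 @ $21 + 240 @ $23 + 74 @ $22 + 217 @ $25 = $18,369
Check: goods available $24,257 = COGS $5,888 + ending $18,369

COGS = $5,888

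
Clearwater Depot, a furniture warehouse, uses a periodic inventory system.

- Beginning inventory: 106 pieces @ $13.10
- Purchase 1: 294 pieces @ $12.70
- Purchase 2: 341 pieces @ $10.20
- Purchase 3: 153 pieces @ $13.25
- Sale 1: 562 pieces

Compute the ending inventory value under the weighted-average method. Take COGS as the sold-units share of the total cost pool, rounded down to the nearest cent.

Ending inventory = $3,946.81

Sale 1, sell 562: 562/894 × $10,627.85 → $6,681.04
Ending inventory (cost pool remaining) = $3,946.81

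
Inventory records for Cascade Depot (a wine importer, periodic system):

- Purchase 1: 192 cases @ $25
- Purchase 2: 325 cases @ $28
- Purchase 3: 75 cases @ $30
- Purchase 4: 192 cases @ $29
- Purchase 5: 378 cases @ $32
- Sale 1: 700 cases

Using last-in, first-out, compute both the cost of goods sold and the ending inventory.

Sale 1 (700) [LIFO — newest first]: 378 @ $32 + 192 @ $29 + 75 @ $30 + 55 @ $28 = $21,454
Ending inventory: 192 @ $25 + 270 @ $28 = $12,360

COGS = $21,454; ending inventory = $12,360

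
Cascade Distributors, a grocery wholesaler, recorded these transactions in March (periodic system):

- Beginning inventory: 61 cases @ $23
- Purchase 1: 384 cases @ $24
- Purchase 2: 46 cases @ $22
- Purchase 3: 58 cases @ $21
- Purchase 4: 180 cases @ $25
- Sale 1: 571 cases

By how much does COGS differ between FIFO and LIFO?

$219

FIFO COGS: 61 @ $23 + 384 @ $24 + 46 @ $22 + 58 @ $21 + 22 @ $25 = $13,399
LIFO COGS: 180 @ $25 + 58 @ $21 + 46 @ $22 + 287 @ $24 = $13,618
Difference = |$13,399 − $13,618| = $219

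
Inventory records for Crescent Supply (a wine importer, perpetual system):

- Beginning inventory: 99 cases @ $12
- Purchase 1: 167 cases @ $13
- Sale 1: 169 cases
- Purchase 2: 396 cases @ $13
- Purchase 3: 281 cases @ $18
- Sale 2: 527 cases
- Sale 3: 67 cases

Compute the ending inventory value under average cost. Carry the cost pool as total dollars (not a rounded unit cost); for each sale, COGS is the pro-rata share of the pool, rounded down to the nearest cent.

Ending inventory = $2,658.36

After Beginning: 99 on hand, pool $1,188.00 (≈ $12.0000 each)
After Purchase 1: 266 on hand, pool $3,359.00 (≈ $12.6278 each)
Sale 1, sell 169: 169/266 × $3,359.00 → $2,134.10
After Purchase 2: 493 on hand, pool $6,372.90 (≈ $12.9268 each)
After Purchase 3: 774 on hand, pool $11,430.90 (≈ $14.7686 each)
Sale 2, sell 527: 527/774 × $11,430.90 → $7,783.05
Sale 3, sell 67: 67/247 × $3,647.85 → $989.49
Total COGS = $2,134.10 + $7,783.05 + $989.49 = $10,906.64
Ending inventory (cost pool remaining) = $2,658.36
Check: goods available $13,565.00 = COGS $10,906.64 + ending $2,658.36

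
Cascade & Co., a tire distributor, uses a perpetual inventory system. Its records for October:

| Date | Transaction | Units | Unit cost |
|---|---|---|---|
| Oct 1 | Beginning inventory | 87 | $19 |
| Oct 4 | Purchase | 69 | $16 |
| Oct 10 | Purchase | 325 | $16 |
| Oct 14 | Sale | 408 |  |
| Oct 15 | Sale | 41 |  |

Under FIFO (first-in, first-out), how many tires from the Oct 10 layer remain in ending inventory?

32

Oct 14, 408 sold [FIFO — oldest first]: 87 @ $19 + 69 @ $16 + 252 @ $16 = $6,789
Oct 15, 41 sold [FIFO — oldest first]: 41 @ $16 = $656
Total COGS = $6,789 + $656 = $7,445
Ending inventory: 32 @ $16 = $512
Check: goods available $7,957 = COGS $7,445 + ending $512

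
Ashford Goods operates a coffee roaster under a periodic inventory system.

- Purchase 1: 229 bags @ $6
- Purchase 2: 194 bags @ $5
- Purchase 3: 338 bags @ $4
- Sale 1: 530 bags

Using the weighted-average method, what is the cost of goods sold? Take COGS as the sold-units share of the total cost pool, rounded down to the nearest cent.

Sale 1, sell 530: 530/761 × $3,696.00 → $2,574.08
Ending inventory (cost pool remaining) = $1,121.92
Check: goods available $3,696.00 = COGS $2,574.08 + ending $1,121.92

COGS = $2,574.08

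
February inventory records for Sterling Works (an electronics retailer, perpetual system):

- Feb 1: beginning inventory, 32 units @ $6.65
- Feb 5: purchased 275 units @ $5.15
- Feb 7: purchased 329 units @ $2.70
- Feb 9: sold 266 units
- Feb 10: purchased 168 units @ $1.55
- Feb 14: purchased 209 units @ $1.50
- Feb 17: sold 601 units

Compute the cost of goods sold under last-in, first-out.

Feb 9, 266 sold [LIFO — newest first]: 266 @ $2.70 = $718.20
Feb 17, 601 sold [LIFO — newest first]: 209 @ $1.50 + 168 @ $1.55 + 63 @ $2.70 + 161 @ $5.15 = $1,573.15
Total COGS = $718.20 + $1,573.15 = $2,291.35
Ending inventory: 32 @ $6.65 + 114 @ $5.15 = $799.90

COGS = $2,291.35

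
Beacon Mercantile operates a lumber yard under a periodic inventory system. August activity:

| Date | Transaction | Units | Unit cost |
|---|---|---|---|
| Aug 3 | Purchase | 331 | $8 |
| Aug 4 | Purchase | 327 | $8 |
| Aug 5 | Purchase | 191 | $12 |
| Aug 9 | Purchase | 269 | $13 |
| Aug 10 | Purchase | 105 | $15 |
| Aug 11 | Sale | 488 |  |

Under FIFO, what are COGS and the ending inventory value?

Aug 11, 488 sold [FIFO — oldest first]: 331 @ $8 + 157 @ $8 = $3,904
Ending inventory: 170 @ $8 + 191 @ $12 + 269 @ $13 + 105 @ $15 = $8,724
Check: goods available $12,628 = COGS $3,904 + ending $8,724

COGS = $3,904; ending inventory = $8,724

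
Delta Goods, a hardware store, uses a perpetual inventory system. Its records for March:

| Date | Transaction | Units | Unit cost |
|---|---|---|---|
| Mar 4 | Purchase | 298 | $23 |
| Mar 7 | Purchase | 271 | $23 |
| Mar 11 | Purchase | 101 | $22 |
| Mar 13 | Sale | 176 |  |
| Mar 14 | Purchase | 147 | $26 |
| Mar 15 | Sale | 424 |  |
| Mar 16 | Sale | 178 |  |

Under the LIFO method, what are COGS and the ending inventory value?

Mar 13, 176 sold [LIFO — newest first]: 101 @ $22 + 75 @ $23 = $3,947
Mar 15, 424 sold [LIFO — newest first]: 147 @ $26 + 196 @ $23 + 81 @ $23 = $10,193
Mar 16, 178 sold [LIFO — newest first]: 178 @ $23 = $4,094
Total COGS = $3,947 + $10,193 + $4,094 = $18,234
Ending inventory: 39 @ $23 = $897
Check: goods available $19,131 = COGS $18,234 + ending $897

COGS = $18,234; ending inventory = $897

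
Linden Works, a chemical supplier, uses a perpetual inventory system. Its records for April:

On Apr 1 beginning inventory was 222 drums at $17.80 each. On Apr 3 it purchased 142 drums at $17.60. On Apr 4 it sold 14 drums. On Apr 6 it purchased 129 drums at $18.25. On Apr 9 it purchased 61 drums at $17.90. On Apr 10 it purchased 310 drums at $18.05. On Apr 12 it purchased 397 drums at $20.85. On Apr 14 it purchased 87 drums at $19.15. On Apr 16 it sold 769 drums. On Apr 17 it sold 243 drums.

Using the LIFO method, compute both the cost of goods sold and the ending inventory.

Apr 4, 14 sold [LIFO — newest first]: 14 @ $17.60 = $246.40
Apr 16, 769 sold [LIFO — newest first]: 87 @ $19.15 + 397 @ $20.85 + 285 @ $18.05 = $15,087.75
Apr 17, 243 sold [LIFO — newest first]: 25 @ $18.05 + 61 @ $17.90 + 129 @ $18.25 + 28 @ $17.60 = $4,390.20
Total COGS = $246.40 + $15,087.75 + $4,390.20 = $19,724.35
Ending inventory: 222 @ $17.80 + 100 @ $17.60 = $5,711.60

COGS = $19,724.35; ending inventory = $5,711.60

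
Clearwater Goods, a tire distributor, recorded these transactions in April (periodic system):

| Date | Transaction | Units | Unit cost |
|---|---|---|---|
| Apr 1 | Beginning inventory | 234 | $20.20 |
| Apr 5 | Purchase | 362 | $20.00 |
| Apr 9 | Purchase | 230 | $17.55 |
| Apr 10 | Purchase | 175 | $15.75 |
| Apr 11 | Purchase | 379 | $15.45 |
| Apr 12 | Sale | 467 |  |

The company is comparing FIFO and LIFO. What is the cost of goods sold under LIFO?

COGS = $7,241.55

FIFO COGS: 234 @ $20.20 + 233 @ $20.00 = $9,386.80
LIFO COGS: 379 @ $15.45 + 88 @ $15.75 = $7,241.55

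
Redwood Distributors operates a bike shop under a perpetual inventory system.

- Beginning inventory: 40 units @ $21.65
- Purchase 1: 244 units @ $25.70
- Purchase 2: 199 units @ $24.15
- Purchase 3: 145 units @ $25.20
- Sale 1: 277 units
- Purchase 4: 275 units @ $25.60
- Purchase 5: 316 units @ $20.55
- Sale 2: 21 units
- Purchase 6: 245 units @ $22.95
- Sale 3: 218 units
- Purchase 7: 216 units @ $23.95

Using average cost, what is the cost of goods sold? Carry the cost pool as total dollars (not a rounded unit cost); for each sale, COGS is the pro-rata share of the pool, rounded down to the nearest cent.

After Beginning: 40 on hand, pool $866.00 (≈ $21.6500 each)
After Purchase 1: 284 on hand, pool $7,136.80 (≈ $25.1296 each)
After Purchase 2: 483 on hand, pool $11,942.65 (≈ $24.7260 each)
After Purchase 3: 628 on hand, pool $15,596.65 (≈ $24.8354 each)
Sale 1, sell 277: 277/628 × $15,596.65 → $6,879.41
After Purchase 4: 626 on hand, pool $15,757.24 (≈ $25.1713 each)
After Purchase 5: 942 on hand, pool $22,251.04 (≈ $23.6211 each)
Sale 2, sell 21: 21/942 × $22,251.04 → $496.04
After Purchase 6: 1166 on hand, pool $27,377.75 (≈ $23.4801 each)
Sale 3, sell 218: 218/1166 × $27,377.75 → $5,118.65
After Purchase 7: 1164 on hand, pool $27,432.30 (≈ $23.5673 each)
Total COGS = $6,879.41 + $496.04 + $5,118.65 = $12,494.10
Ending inventory (cost pool remaining) = $27,432.30
Check: goods available $39,926.40 = COGS $12,494.10 + ending $27,432.30

COGS = $12,494.10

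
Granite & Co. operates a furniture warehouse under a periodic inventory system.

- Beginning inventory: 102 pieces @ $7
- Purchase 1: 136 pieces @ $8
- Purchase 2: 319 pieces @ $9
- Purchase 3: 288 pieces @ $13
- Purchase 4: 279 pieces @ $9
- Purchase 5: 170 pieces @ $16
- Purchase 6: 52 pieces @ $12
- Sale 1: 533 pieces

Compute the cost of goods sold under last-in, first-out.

COGS = $6,271

Sale 1 (533) [LIFO — newest first]: 52 @ $12 + 170 @ $16 + 279 @ $9 + 32 @ $13 = $6,271
Ending inventory: 102 @ $7 + 136 @ $8 + 319 @ $9 + 256 @ $13 = $8,001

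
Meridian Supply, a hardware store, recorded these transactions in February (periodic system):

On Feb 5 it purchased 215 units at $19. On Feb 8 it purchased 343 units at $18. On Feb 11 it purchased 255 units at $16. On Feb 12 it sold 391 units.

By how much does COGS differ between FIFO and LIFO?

FIFO COGS: 215 @ $19 + 176 @ $18 = $7,253
LIFO COGS: 255 @ $16 + 136 @ $18 = $6,528
Difference = |$7,253 − $6,528| = $725

$725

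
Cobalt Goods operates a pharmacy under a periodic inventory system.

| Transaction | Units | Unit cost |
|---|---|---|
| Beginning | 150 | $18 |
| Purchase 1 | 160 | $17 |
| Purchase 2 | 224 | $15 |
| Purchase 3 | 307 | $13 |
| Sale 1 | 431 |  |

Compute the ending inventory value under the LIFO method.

Sale 1 (431) [LIFO — newest first]: 307 @ $13 + 124 @ $15 = $5,851
Ending inventory: 150 @ $18 + 160 @ $17 + 100 @ $15 = $6,920
Check: goods available $12,771 = COGS $5,851 + ending $6,920

Ending inventory = $6,920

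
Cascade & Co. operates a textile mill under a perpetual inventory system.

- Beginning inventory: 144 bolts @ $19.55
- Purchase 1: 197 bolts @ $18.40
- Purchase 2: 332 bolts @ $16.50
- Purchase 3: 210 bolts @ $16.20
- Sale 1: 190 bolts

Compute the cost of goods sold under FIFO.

Sale 1 (190) [FIFO — oldest first]: 144 @ $19.55 + 46 @ $18.40 = $3,661.60
Ending inventory: 151 @ $18.40 + 332 @ $16.50 + 210 @ $16.20 = $11,658.40

COGS = $3,661.60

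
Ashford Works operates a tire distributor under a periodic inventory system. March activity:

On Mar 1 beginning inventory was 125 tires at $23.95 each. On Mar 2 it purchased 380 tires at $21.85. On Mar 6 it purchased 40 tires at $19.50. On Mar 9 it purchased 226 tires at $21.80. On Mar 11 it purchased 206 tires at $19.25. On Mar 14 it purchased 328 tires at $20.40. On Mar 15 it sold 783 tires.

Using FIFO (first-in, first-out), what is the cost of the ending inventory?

Mar 15, 783 sold [FIFO — oldest first]: 125 @ $23.95 + 380 @ $21.85 + 40 @ $19.50 + 226 @ $21.80 + 12 @ $19.25 = $17,234.55
Ending inventory: 194 @ $19.25 + 328 @ $20.40 = $10,425.70

Ending inventory = $10,425.70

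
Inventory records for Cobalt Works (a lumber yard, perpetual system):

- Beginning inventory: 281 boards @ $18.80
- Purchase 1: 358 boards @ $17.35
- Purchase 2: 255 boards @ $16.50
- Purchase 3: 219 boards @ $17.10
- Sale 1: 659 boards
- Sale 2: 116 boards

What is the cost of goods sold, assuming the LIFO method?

COGS = $13,174.75

Sale 1 (659) [LIFO — newest first]: 219 @ $17.10 + 255 @ $16.50 + 185 @ $17.35 = $11,162.15
Sale 2 (116) [LIFO — newest first]: 116 @ $17.35 = $2,012.60
Total COGS = $11,162.15 + $2,012.60 = $13,174.75
Ending inventory: 281 @ $18.80 + 57 @ $17.35 = $6,271.75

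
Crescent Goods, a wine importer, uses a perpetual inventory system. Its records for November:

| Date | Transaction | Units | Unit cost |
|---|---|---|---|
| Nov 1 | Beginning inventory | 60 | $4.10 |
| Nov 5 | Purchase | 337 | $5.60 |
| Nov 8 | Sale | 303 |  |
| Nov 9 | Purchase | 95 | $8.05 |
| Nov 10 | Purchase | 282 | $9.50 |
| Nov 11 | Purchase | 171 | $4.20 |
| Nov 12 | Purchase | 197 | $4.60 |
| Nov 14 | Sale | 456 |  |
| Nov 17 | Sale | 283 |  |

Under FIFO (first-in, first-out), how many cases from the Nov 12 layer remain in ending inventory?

100

Nov 8, 303 sold [FIFO — oldest first]: 60 @ $4.10 + 243 @ $5.60 = $1,606.80
Nov 14, 456 sold [FIFO — oldest first]: 94 @ $5.60 + 95 @ $8.05 + 267 @ $9.50 = $3,827.65
Nov 17, 283 sold [FIFO — oldest first]: 15 @ $9.50 + 171 @ $4.20 + 97 @ $4.60 = $1,306.90
Total COGS = $1,606.80 + $3,827.65 + $1,306.90 = $6,741.35
Ending inventory: 100 @ $4.60 = $460.00
Check: goods available $7,201.35 = COGS $6,741.35 + ending $460.00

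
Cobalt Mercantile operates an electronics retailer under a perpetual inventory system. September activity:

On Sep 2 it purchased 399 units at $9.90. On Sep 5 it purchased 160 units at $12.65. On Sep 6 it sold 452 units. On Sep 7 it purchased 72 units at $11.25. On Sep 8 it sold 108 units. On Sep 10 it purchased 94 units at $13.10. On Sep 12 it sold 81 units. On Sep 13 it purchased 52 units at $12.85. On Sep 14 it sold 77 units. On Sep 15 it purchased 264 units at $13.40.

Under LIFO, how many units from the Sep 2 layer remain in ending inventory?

Sep 6, 452 sold [LIFO — newest first]: 160 @ $12.65 + 292 @ $9.90 = $4,914.80
Sep 8, 108 sold [LIFO — newest first]: 72 @ $11.25 + 36 @ $9.90 = $1,166.40
Sep 12, 81 sold [LIFO — newest first]: 81 @ $13.10 = $1,061.10
Sep 14, 77 sold [LIFO — newest first]: 52 @ $12.85 + 13 @ $13.10 + 12 @ $9.90 = $957.30
Total COGS = $4,914.80 + $1,166.40 + $1,061.10 + $957.30 = $8,099.60
Ending inventory: 59 @ $9.90 + 264 @ $13.40 = $4,121.70

59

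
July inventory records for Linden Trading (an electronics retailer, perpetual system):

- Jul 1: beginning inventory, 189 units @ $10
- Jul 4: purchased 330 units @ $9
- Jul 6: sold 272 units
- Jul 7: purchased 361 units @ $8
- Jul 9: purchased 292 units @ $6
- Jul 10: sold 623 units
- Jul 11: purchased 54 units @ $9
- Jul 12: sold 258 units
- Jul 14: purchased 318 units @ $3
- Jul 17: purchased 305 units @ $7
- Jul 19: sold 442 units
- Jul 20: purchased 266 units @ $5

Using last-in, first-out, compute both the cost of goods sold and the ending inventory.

Jul 6, 272 sold [LIFO — newest first]: 272 @ $9 = $2,448
Jul 10, 623 sold [LIFO — newest first]: 292 @ $6 + 331 @ $8 = $4,400
Jul 12, 258 sold [LIFO — newest first]: 54 @ $9 + 30 @ $8 + 58 @ $9 + 116 @ $10 = $2,408
Jul 19, 442 sold [LIFO — newest first]: 305 @ $7 + 137 @ $3 = $2,546
Total COGS = $2,448 + $4,400 + $2,408 + $2,546 = $11,802
Ending inventory: 73 @ $10 + 181 @ $3 + 266 @ $5 = $2,603

COGS = $11,802; ending inventory = $2,603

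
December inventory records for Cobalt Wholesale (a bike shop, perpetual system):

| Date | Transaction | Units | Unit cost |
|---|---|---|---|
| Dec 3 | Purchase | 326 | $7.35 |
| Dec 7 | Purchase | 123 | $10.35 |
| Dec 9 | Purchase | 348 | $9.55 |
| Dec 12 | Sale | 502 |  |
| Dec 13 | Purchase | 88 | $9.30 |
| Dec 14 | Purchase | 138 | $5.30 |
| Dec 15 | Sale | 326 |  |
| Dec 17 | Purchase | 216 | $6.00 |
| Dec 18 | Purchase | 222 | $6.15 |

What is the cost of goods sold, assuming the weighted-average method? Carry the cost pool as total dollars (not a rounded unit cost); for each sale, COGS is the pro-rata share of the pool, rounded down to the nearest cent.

COGS = $6,993.57

After Dec 3: 326 on hand, pool $2,396.10 (≈ $7.3500 each)
After Dec 7: 449 on hand, pool $3,669.15 (≈ $8.1718 each)
After Dec 9: 797 on hand, pool $6,992.55 (≈ $8.7736 each)
Dec 12, sell 502: 502/797 × $6,992.55 → $4,404.34
After Dec 13: 383 on hand, pool $3,406.61 (≈ $8.8945 each)
After Dec 14: 521 on hand, pool $4,138.01 (≈ $7.9424 each)
Dec 15, sell 326: 326/521 × $4,138.01 → $2,589.23
After Dec 17: 411 on hand, pool $2,844.78 (≈ $6.9216 each)
After Dec 18: 633 on hand, pool $4,210.08 (≈ $6.6510 each)
Total COGS = $4,404.34 + $2,589.23 = $6,993.57
Ending inventory (cost pool remaining) = $4,210.08
Check: goods available $11,203.65 = COGS $6,993.57 + ending $4,210.08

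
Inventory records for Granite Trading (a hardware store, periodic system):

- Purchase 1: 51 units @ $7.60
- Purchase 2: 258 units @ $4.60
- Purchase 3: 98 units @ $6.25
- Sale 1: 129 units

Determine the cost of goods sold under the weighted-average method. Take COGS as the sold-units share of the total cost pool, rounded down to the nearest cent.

COGS = $693.14

Sale 1, sell 129: 129/407 × $2,186.90 → $693.14
Ending inventory (cost pool remaining) = $1,493.76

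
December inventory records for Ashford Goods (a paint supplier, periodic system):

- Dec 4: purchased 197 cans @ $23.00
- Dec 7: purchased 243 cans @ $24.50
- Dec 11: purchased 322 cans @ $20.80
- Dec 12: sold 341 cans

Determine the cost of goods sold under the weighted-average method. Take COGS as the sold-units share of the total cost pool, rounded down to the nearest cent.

COGS = $7,689.10

Dec 12, sell 341: 341/762 × $17,182.10 → $7,689.10
Ending inventory (cost pool remaining) = $9,493.00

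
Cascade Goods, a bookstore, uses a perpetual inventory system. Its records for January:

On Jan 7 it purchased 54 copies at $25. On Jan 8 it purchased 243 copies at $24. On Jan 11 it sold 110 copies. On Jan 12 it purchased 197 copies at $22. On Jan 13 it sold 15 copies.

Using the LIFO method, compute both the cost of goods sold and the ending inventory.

COGS = $2,970; ending inventory = $8,546

Jan 11, 110 sold [LIFO — newest first]: 110 @ $24 = $2,640
Jan 13, 15 sold [LIFO — newest first]: 15 @ $22 = $330
Total COGS = $2,640 + $330 = $2,970
Ending inventory: 54 @ $25 + 133 @ $24 + 182 @ $22 = $8,546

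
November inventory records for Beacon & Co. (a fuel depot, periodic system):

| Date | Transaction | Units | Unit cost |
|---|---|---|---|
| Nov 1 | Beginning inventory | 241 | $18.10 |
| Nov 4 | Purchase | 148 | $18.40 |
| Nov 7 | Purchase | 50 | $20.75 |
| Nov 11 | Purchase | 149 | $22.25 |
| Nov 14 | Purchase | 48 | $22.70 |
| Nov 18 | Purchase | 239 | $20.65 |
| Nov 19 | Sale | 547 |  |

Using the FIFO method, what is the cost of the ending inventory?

Nov 19, 547 sold [FIFO — oldest first]: 241 @ $18.10 + 148 @ $18.40 + 50 @ $20.75 + 108 @ $22.25 = $10,525.80
Ending inventory: 41 @ $22.25 + 48 @ $22.70 + 239 @ $20.65 = $6,937.20

Ending inventory = $6,937.20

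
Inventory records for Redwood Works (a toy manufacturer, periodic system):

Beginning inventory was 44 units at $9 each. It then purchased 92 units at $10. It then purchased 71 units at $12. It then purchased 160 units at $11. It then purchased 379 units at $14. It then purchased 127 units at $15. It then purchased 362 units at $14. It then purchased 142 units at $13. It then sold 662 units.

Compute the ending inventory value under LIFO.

Sale 1 (662) [LIFO — newest first]: 142 @ $13 + 362 @ $14 + 127 @ $15 + 31 @ $14 = $9,253
Ending inventory: 44 @ $9 + 92 @ $10 + 71 @ $12 + 160 @ $11 + 348 @ $14 = $8,800

Ending inventory = $8,800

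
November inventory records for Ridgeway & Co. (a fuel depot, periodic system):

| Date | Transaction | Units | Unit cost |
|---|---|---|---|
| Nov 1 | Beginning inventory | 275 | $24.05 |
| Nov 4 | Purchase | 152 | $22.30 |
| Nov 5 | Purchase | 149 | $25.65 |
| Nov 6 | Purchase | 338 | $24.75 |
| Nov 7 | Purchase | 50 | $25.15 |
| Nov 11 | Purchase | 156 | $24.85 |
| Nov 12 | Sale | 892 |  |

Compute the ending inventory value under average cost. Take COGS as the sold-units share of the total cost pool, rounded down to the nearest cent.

Nov 12, sell 892: 892/1120 × $27,324.80 → $21,762.25
Ending inventory (cost pool remaining) = $5,562.55

Ending inventory = $5,562.55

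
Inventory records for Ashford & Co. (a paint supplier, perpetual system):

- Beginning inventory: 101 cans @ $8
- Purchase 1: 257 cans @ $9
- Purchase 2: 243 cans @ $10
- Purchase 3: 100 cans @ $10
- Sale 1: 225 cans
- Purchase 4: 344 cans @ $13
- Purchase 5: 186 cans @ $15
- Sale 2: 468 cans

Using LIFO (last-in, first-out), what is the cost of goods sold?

Sale 1 (225) [LIFO — newest first]: 100 @ $10 + 125 @ $10 = $2,250
Sale 2 (468) [LIFO — newest first]: 186 @ $15 + 282 @ $13 = $6,456
Total COGS = $2,250 + $6,456 = $8,706
Ending inventory: 101 @ $8 + 257 @ $9 + 118 @ $10 + 62 @ $13 = $5,107

COGS = $8,706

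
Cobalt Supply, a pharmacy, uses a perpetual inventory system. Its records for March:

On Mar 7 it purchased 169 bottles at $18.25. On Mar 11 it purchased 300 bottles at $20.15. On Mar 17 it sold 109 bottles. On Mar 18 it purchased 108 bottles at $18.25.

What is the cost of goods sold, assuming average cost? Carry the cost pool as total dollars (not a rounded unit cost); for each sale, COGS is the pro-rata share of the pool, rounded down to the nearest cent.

COGS = $2,121.72

After Mar 7: 169 on hand, pool $3,084.25 (≈ $18.2500 each)
After Mar 11: 469 on hand, pool $9,129.25 (≈ $19.4654 each)
Mar 17, sell 109: 109/469 × $9,129.25 → $2,121.72
After Mar 18: 468 on hand, pool $8,978.53 (≈ $19.1849 each)
Ending inventory (cost pool remaining) = $8,978.53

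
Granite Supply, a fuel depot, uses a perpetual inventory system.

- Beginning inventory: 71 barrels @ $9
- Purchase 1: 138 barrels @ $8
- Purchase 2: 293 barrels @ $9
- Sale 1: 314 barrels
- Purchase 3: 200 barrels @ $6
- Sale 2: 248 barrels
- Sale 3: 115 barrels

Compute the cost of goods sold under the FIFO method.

COGS = $5,430

Sale 1 (314) [FIFO — oldest first]: 71 @ $9 + 138 @ $8 + 105 @ $9 = $2,688
Sale 2 (248) [FIFO — oldest first]: 188 @ $9 + 60 @ $6 = $2,052
Sale 3 (115) [FIFO — oldest first]: 115 @ $6 = $690
Total COGS = $2,688 + $2,052 + $690 = $5,430
Ending inventory: 25 @ $6 = $150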